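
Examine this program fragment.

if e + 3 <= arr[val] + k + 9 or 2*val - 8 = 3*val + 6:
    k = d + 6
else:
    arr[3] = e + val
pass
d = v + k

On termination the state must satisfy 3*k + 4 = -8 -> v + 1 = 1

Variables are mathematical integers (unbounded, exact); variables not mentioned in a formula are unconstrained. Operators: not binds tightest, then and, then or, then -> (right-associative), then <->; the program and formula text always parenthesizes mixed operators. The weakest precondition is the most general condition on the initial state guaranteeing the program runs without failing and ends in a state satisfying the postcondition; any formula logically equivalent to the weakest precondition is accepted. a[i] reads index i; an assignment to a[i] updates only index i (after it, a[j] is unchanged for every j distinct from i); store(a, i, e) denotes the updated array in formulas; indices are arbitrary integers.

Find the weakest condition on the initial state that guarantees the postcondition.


Working backward. After the program, the postcondition 3*k + 4 = -8 -> v + 1 = 1 must hold; in canonical form it is 3*k = -12 -> v = 0.
Before d := v + k: 3*k = -12 -> v = 0
Before skip: 3*k = -12 -> v = 0
Then branch requires 3*d = -30 -> v = 0; else branch requires 3*k = -12 -> v = 0.
Before the if: ((e <= arr[val] + k + 6 or val = -14) -> (3*d = -30 -> v = 0)) and ((not (e <= arr[val] + k + 6 or val = -14)) -> (3*k = -12 -> v = 0))
Answer: WP = ((e <= arr[val] + k + 6 or val = -14) -> (3*d = -30 -> v = 0)) and ((not (e <= arr[val] + k + 6 or val = -14)) -> (3*k = -12 -> v = 0))


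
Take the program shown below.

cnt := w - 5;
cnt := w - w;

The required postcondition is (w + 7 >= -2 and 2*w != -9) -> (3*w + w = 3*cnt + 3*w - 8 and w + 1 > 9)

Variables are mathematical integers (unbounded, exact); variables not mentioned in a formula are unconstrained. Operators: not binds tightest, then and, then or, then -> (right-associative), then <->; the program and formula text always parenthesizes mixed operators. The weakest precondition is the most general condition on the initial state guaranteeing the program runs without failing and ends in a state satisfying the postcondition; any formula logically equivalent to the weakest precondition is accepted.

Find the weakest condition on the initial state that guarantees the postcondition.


Working backward. After the program, the postcondition (w + 7 >= -2 and 2*w != -9) -> (3*w + w = 3*cnt + 3*w - 8 and w + 1 > 9) must hold; in canonical form it is (w >= -9 and 2*w != -9) -> (w = 3*cnt - 8 and w > 8).
Before cnt := w - w: (w >= -9 and 2*w != -9) -> (w = -8 and w > 8)
Before cnt := w - 5: (w >= -9 and 2*w != -9) -> (w = -8 and w > 8)
Answer: WP = (w >= -9 and 2*w != -9) -> (w = -8 and w > 8)


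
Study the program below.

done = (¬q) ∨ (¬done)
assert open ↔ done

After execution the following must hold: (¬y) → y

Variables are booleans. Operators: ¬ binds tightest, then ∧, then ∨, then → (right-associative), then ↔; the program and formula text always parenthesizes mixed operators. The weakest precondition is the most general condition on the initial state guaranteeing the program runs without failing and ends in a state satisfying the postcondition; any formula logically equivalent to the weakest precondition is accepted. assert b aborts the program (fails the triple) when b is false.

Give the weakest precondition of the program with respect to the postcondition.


Working backward. After the program, (¬y) → y must hold.
Before assert open ↔ done: (open ↔ done) ∧ ((¬y) → y)
Before done := (¬q) ∨ (¬done): (open ↔ ((¬q) ∨ (¬done))) ∧ ((¬y) → y)
Answer: WP = (open ↔ ((¬q) ∨ (¬done))) ∧ ((¬y) → y)


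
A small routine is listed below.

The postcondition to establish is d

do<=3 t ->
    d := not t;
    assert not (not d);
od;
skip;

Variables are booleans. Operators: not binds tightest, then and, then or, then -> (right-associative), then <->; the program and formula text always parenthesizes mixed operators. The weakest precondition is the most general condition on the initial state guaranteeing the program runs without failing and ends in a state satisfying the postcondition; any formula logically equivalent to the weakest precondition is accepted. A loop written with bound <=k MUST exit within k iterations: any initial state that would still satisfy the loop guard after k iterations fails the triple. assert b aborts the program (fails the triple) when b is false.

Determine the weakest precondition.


Working backward. After the program, d must hold.
Before skip: d
Before the loop (bound <=3), unroll the exhaustion recursion (WP_0 = exit-now case; WP_j = one more guarded iteration, up to j = 3):
  WP_0: (not t) and d
  WP_1: (t -> (not t)) and ((not t) -> d)
  WP_2: (t -> ((not t) and (t -> (not t)))) and ((not t) -> d)
  WP_3: (t -> ((not t) and (t -> ((not t) and (t -> (not t)))))) and ((not t) -> d)
So before the loop: (t -> ((not t) and (t -> ((not t) and (t -> (not t)))))) and ((not t) -> d)
Answer: WP = (t -> ((not t) and (t -> ((not t) and (t -> (not t)))))) and ((not t) -> d)


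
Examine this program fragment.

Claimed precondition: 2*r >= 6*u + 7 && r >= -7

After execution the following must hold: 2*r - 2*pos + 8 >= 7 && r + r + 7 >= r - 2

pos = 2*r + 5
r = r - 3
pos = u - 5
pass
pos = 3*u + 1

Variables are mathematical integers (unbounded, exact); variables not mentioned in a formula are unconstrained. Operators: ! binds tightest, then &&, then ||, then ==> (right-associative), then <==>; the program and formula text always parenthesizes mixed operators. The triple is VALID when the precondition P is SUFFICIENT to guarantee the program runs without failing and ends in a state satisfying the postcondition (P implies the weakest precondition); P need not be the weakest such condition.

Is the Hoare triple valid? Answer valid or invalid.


Working backward. After the program, the postcondition 2*r - 2*pos + 8 >= 7 && r + r + 7 >= r - 2 must hold; in canonical form it is 2*r >= 2*pos - 1 && r >= -9.
Before pos := 3*u + 1: 2*r >= 6*u + 1 && r >= -9
Before skip: 2*r >= 6*u + 1 && r >= -9
Before pos := u - 5: 2*r >= 6*u + 1 && r >= -9
Before r := r - 3: 2*r >= 6*u + 7 && r >= -6
Before pos := 2*r + 5: 2*r >= 6*u + 7 && r >= -6
The weakest precondition is 2*r >= 6*u + 7 && r >= -6.
Check whether 2*r >= 6*u + 7 && r >= -7 implies it.
Countermodel: at the initial state r = -7, u = -4, the precondition holds but the weakest precondition fails.
Answer: invalid


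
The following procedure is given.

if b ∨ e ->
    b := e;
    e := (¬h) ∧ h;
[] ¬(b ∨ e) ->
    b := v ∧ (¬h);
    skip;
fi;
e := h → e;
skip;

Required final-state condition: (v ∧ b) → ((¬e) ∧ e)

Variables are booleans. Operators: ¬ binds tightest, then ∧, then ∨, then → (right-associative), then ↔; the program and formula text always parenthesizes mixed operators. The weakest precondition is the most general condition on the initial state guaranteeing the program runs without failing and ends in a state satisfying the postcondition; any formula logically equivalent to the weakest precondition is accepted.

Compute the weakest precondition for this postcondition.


Working backward. After the program, the postcondition (v ∧ b) → ((¬e) ∧ e) must hold; in canonical form it is ¬(v ∧ b).
Before skip: ¬(v ∧ b)
Before e := h → e: ¬(v ∧ b)
Then branch requires ¬(v ∧ e); else branch requires ¬(v ∧ (¬h)).
Before the if: ((b ∨ e) → (¬(v ∧ e))) ∧ ((¬(b ∨ e)) → (¬(v ∧ (¬h))))
Answer: WP = ((b ∨ e) → (¬(v ∧ e))) ∧ ((¬(b ∨ e)) → (¬(v ∧ (¬h))))


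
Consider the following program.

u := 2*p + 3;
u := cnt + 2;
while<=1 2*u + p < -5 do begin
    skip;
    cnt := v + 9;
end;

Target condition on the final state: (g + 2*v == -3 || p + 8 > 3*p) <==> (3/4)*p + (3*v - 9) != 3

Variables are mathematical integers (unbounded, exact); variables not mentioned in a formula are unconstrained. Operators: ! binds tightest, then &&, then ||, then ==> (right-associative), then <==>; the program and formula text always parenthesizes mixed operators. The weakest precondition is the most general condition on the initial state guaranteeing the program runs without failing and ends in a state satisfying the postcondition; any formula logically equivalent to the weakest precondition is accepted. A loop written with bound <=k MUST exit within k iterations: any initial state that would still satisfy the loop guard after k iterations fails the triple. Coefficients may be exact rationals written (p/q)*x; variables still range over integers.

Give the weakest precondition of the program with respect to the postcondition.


Working backward. After the program, the postcondition (g + 2*v == -3 || p + 8 > 3*p) <==> (3/4)*p + (3*v - 9) != 3 must hold; in canonical form it is (g + 2*v == -3 || 2*p < 8) <==> (3/4)*p + 3*v != 12.
Before the loop (bound <=1), unroll the exhaustion recursion (WP_0 = exit-now case; WP_j = one more guarded iteration, up to j = 1):
  WP_0: (!(p + 2*u < -5)) && ((g + 2*v == -3 || 2*p < 8) <==> (3/4)*p + 3*v != 12)
  WP_1: (p + 2*u < -5 ==> ((!(p + 2*u < -5)) && ((g + 2*v == -3 || 2*p < 8) <==> (3/4)*p + 3*v != 12))) && ((!(p + 2*u < -5)) ==> ((g + 2*v == -3 || 2*p < 8) <==> (3/4)*p + 3*v != 12))
So before the loop: (p + 2*u < -5 ==> ((!(p + 2*u < -5)) && ((g + 2*v == -3 || 2*p < 8) <==> (3/4)*p + 3*v != 12))) && ((!(p + 2*u < -5)) ==> ((g + 2*v == -3 || 2*p < 8) <==> (3/4)*p + 3*v != 12))
Before u := cnt + 2: (2*cnt + p < -9 ==> ((!(2*cnt + p < -9)) && ((g + 2*v == -3 || 2*p < 8) <==> (3/4)*p + 3*v != 12))) && ((!(2*cnt + p < -9)) ==> ((g + 2*v == -3 || 2*p < 8) <==> (3/4)*p + 3*v != 12))
Before u := 2*p + 3: (2*cnt + p < -9 ==> ((!(2*cnt + p < -9)) && ((g + 2*v == -3 || 2*p < 8) <==> (3/4)*p + 3*v != 12))) && ((!(2*cnt + p < -9)) ==> ((g + 2*v == -3 || 2*p < 8) <==> (3/4)*p + 3*v != 12))
Answer: WP = (2*cnt + p < -9 ==> ((!(2*cnt + p < -9)) && ((g + 2*v == -3 || 2*p < 8) <==> (3/4)*p + 3*v != 12))) && ((!(2*cnt + p < -9)) ==> ((g + 2*v == -3 || 2*p < 8) <==> (3/4)*p + 3*v != 12))


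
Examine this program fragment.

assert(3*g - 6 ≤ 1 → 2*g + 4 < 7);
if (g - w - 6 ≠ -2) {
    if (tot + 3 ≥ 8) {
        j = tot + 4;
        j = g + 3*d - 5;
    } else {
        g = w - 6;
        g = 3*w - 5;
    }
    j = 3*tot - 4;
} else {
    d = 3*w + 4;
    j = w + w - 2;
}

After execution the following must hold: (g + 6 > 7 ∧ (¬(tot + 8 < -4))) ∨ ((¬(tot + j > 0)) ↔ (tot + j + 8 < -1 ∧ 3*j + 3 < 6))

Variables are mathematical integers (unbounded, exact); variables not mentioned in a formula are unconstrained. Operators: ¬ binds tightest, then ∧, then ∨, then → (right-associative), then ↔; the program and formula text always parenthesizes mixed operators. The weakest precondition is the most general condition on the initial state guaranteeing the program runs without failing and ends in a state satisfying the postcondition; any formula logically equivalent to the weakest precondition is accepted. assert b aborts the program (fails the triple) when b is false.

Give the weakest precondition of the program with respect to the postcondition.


Working backward. After the program, the postcondition (g + 6 > 7 ∧ (¬(tot + 8 < -4))) ∨ ((¬(tot + j > 0)) ↔ (tot + j + 8 < -1 ∧ 3*j + 3 < 6)) must hold; in canonical form it is (g > 1 ∧ (¬(tot < -12))) ∨ ((¬(j + tot > 0)) ↔ (j + tot < -9 ∧ 3*j < 3)).
Then branch requires (tot ≥ 5 → ((g > 1 ∧ (¬(tot < -12))) ∨ ((¬(4*tot > 4)) ↔ (4*tot < -5 ∧ 9*tot < 15)))) ∧ ((¬(tot ≥ 5)) → ((3*w > 6 ∧ (¬(tot < -12))) ∨ ((¬(4*tot > 4)) ↔ (4*tot < -5 ∧ 9*tot < 15)))); else branch requires (g > 1 ∧ (¬(tot < -12))) ∨ ((¬(tot + 2*w > 2)) ↔ (tot + 2*w < -7 ∧ 6*w < 9)).
Before the if: (g ≠ w + 4 → ((tot ≥ 5 → ((g > 1 ∧ (¬(tot < -12))) ∨ ((¬(4*tot > 4)) ↔ (4*tot < -5 ∧ 9*tot < 15)))) ∧ ((¬(tot ≥ 5)) → ((3*w > 6 ∧ (¬(tot < -12))) ∨ ((¬(4*tot > 4)) ↔ (4*tot < -5 ∧ 9*tot < 15)))))) ∧ ((¬(g ≠ w + 4)) → ((g > 1 ∧ (¬(tot < -12))) ∨ ((¬(tot + 2*w > 2)) ↔ (tot + 2*w < -7 ∧ 6*w < 9))))
Before assert 3*g - 6 ≤ 1 → 2*g + 4 < 7: (3*g ≤ 7 → 2*g < 3) ∧ (g ≠ w + 4 → ((tot ≥ 5 → ((g > 1 ∧ (¬(tot < -12))) ∨ ((¬(4*tot > 4)) ↔ (4*tot < -5 ∧ 9*tot < 15)))) ∧ ((¬(tot ≥ 5)) → ((3*w > 6 ∧ (¬(tot < -12))) ∨ ((¬(4*tot > 4)) ↔ (4*tot < -5 ∧ 9*tot < 15)))))) ∧ ((¬(g ≠ w + 4)) → ((g > 1 ∧ (¬(tot < -12))) ∨ ((¬(tot + 2*w > 2)) ↔ (tot + 2*w < -7 ∧ 6*w < 9))))
Answer: WP = (3*g ≤ 7 → 2*g < 3) ∧ (g ≠ w + 4 → ((tot ≥ 5 → ((g > 1 ∧ (¬(tot < -12))) ∨ ((¬(4*tot > 4)) ↔ (4*tot < -5 ∧ 9*tot < 15)))) ∧ ((¬(tot ≥ 5)) → ((3*w > 6 ∧ (¬(tot < -12))) ∨ ((¬(4*tot > 4)) ↔ (4*tot < -5 ∧ 9*tot < 15)))))) ∧ ((¬(g ≠ w + 4)) → ((g > 1 ∧ (¬(tot < -12))) ∨ ((¬(tot + 2*w > 2)) ↔ (tot + 2*w < -7 ∧ 6*w < 9))))


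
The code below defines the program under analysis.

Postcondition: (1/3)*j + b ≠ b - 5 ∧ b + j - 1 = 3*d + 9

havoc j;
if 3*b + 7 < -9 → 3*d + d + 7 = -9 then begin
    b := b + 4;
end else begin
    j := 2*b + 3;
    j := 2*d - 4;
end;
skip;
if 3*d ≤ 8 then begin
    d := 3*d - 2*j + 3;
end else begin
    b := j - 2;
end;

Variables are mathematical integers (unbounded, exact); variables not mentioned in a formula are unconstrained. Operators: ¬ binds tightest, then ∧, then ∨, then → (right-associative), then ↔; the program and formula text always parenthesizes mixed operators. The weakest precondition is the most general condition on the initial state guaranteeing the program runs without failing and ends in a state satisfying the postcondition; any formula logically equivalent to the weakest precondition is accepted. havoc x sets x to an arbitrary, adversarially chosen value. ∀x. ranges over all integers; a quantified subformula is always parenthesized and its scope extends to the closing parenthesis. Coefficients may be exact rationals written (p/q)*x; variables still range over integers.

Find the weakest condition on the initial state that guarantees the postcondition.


Working backward. After the program, the postcondition (1/3)*j + b ≠ b - 5 ∧ b + j - 1 = 3*d + 9 must hold; in canonical form it is (1/3)*j ≠ -5 ∧ b + j = 3*d + 10.
Then branch requires (1/3)*j ≠ -5 ∧ b + 7*j = 9*d + 19; else branch requires (1/3)*j ≠ -5 ∧ 2*j = 3*d + 12.
Before the if: (3*d ≤ 8 → ((1/3)*j ≠ -5 ∧ b + 7*j = 9*d + 19)) ∧ ((¬(3*d ≤ 8)) → ((1/3)*j ≠ -5 ∧ 2*j = 3*d + 12))
Before skip: (3*d ≤ 8 → ((1/3)*j ≠ -5 ∧ b + 7*j = 9*d + 19)) ∧ ((¬(3*d ≤ 8)) → ((1/3)*j ≠ -5 ∧ 2*j = 3*d + 12))
Then branch requires (3*d ≤ 8 → ((1/3)*j ≠ -5 ∧ b + 7*j = 9*d + 15)) ∧ ((¬(3*d ≤ 8)) → ((1/3)*j ≠ -5 ∧ 2*j = 3*d + 12)); else branch requires (3*d ≤ 8 → ((2/3)*d ≠ -11/3 ∧ b + 5*d = 47)) ∧ ((¬(3*d ≤ 8)) → ((2/3)*d ≠ -11/3 ∧ d = 20)).
Before the if: ((3*b < -16 → 4*d = -16) → ((3*d ≤ 8 → ((1/3)*j ≠ -5 ∧ b + 7*j = 9*d + 15)) ∧ ((¬(3*d ≤ 8)) → ((1/3)*j ≠ -5 ∧ 2*j = 3*d + 12)))) ∧ ((¬(3*b < -16 → 4*d = -16)) → ((3*d ≤ 8 → ((2/3)*d ≠ -11/3 ∧ b + 5*d = 47)) ∧ ((¬(3*d ≤ 8)) → ((2/3)*d ≠ -11/3 ∧ d = 20))))
Before havoc j: ∀j_1. (((3*b < -16 → 4*d = -16) → ((3*d ≤ 8 → ((1/3)*j_1 ≠ -5 ∧ b + 7*j_1 = 9*d + 15)) ∧ ((¬(3*d ≤ 8)) → ((1/3)*j_1 ≠ -5 ∧ 2*j_1 = 3*d + 12)))) ∧ ((¬(3*b < -16 → 4*d = -16)) → ((3*d ≤ 8 → ((2/3)*d ≠ -11/3 ∧ b + 5*d = 47)) ∧ ((¬(3*d ≤ 8)) → ((2/3)*d ≠ -11/3 ∧ d = 20)))))
Answer: WP = ∀j_1. (((3*b < -16 → 4*d = -16) → ((3*d ≤ 8 → ((1/3)*j_1 ≠ -5 ∧ b + 7*j_1 = 9*d + 15)) ∧ ((¬(3*d ≤ 8)) → ((1/3)*j_1 ≠ -5 ∧ 2*j_1 = 3*d + 12)))) ∧ ((¬(3*b < -16 → 4*d = -16)) → ((3*d ≤ 8 → ((2/3)*d ≠ -11/3 ∧ b + 5*d = 47)) ∧ ((¬(3*d ≤ 8)) → ((2/3)*d ≠ -11/3 ∧ d = 20)))))


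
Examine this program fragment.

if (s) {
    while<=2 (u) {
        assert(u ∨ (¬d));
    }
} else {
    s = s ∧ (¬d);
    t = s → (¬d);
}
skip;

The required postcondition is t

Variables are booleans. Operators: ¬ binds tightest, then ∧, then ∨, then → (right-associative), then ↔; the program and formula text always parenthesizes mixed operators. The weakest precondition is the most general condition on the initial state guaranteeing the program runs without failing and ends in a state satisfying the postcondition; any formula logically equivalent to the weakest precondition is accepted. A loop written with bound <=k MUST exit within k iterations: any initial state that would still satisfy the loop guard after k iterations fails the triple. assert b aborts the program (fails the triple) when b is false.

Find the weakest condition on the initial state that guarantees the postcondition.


Working backward. After the program, t must hold.
Before skip: t
Then branch requires (u → ((u ∨ (¬d)) ∧ (u → ((u ∨ (¬d)) ∧ (¬u) ∧ t)) ∧ ((¬u) → t))) ∧ ((¬u) → t); else branch requires (s ∧ (¬d)) → (¬d).
Before the if: (s → ((u → ((u ∨ (¬d)) ∧ (u → ((u ∨ (¬d)) ∧ (¬u) ∧ t)) ∧ ((¬u) → t))) ∧ ((¬u) → t))) ∧ ((¬s) → ((s ∧ (¬d)) → (¬d)))
Answer: WP = (s → ((u → ((u ∨ (¬d)) ∧ (u → ((u ∨ (¬d)) ∧ (¬u) ∧ t)) ∧ ((¬u) → t))) ∧ ((¬u) → t))) ∧ ((¬s) → ((s ∧ (¬d)) → (¬d)))


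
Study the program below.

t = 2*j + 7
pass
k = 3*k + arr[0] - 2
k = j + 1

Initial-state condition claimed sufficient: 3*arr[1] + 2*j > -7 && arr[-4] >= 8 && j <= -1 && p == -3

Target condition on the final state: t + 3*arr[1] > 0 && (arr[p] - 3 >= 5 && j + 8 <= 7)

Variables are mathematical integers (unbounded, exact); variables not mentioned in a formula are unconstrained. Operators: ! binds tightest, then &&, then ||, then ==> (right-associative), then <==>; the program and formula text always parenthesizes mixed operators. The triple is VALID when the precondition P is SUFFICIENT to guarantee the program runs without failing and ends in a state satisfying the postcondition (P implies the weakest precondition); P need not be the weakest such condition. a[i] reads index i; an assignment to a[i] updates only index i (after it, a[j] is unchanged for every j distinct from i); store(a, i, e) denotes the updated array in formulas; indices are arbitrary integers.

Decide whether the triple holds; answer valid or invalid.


Working backward. After the program, the postcondition t + 3*arr[1] > 0 && (arr[p] - 3 >= 5 && j + 8 <= 7) must hold; in canonical form it is 3*arr[1] + t > 0 && arr[p] >= 8 && j <= -1.
Before k := j + 1: 3*arr[1] + t > 0 && arr[p] >= 8 && j <= -1
Before k := 3*k + arr[0] - 2: 3*arr[1] + t > 0 && arr[p] >= 8 && j <= -1
Before skip: 3*arr[1] + t > 0 && arr[p] >= 8 && j <= -1
Before t := 2*j + 7: 3*arr[1] + 2*j > -7 && arr[p] >= 8 && j <= -1
The weakest precondition is 3*arr[1] + 2*j > -7 && arr[p] >= 8 && j <= -1.
Check whether 3*arr[1] + 2*j > -7 && arr[-4] >= 8 && j <= -1 && p == -3 implies it.
Countermodel: at the initial state arr = {[-4] = 8, [-3] = -17422, [1] = 0, elsewhere 0}, j = -1, p = -3, the precondition holds but the weakest precondition fails.
Answer: invalid


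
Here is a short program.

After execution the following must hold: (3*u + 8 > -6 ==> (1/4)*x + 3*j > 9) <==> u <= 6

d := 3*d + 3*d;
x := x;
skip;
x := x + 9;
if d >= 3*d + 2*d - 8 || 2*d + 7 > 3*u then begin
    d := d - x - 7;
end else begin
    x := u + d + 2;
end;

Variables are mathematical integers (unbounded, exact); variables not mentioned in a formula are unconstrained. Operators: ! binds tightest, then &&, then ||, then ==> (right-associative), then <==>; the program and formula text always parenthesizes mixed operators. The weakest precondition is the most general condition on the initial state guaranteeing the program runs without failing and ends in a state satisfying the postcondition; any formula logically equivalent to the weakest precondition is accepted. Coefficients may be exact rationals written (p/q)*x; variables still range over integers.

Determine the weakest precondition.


Working backward. After the program, the postcondition (3*u + 8 > -6 ==> (1/4)*x + 3*j > 9) <==> u <= 6 must hold; in canonical form it is (3*u > -14 ==> 3*j + (1/4)*x > 9) <==> u <= 6.
Then branch requires (3*u > -14 ==> 3*j + (1/4)*x > 9) <==> u <= 6; else branch requires (3*u > -14 ==> (1/4)*d + 3*j + (1/4)*u > 17/2) <==> u <= 6.
Before the if: ((4*d <= 8 || 2*d > 3*u - 7) ==> ((3*u > -14 ==> 3*j + (1/4)*x > 9) <==> u <= 6)) && ((!(4*d <= 8 || 2*d > 3*u - 7)) ==> ((3*u > -14 ==> (1/4)*d + 3*j + (1/4)*u > 17/2) <==> u <= 6))
Before x := x + 9: ((4*d <= 8 || 2*d > 3*u - 7) ==> ((3*u > -14 ==> 3*j + (1/4)*x > 27/4) <==> u <= 6)) && ((!(4*d <= 8 || 2*d > 3*u - 7)) ==> ((3*u > -14 ==> (1/4)*d + 3*j + (1/4)*u > 17/2) <==> u <= 6))
Before skip: ((4*d <= 8 || 2*d > 3*u - 7) ==> ((3*u > -14 ==> 3*j + (1/4)*x > 27/4) <==> u <= 6)) && ((!(4*d <= 8 || 2*d > 3*u - 7)) ==> ((3*u > -14 ==> (1/4)*d + 3*j + (1/4)*u > 17/2) <==> u <= 6))
Before x := x: ((4*d <= 8 || 2*d > 3*u - 7) ==> ((3*u > -14 ==> 3*j + (1/4)*x > 27/4) <==> u <= 6)) && ((!(4*d <= 8 || 2*d > 3*u - 7)) ==> ((3*u > -14 ==> (1/4)*d + 3*j + (1/4)*u > 17/2) <==> u <= 6))
Before d := 3*d + 3*d: ((24*d <= 8 || 12*d > 3*u - 7) ==> ((3*u > -14 ==> 3*j + (1/4)*x > 27/4) <==> u <= 6)) && ((!(24*d <= 8 || 12*d > 3*u - 7)) ==> ((3*u > -14 ==> (3/2)*d + 3*j + (1/4)*u > 17/2) <==> u <= 6))
Answer: WP = ((24*d <= 8 || 12*d > 3*u - 7) ==> ((3*u > -14 ==> 3*j + (1/4)*x > 27/4) <==> u <= 6)) && ((!(24*d <= 8 || 12*d > 3*u - 7)) ==> ((3*u > -14 ==> (3/2)*d + 3*j + (1/4)*u > 17/2) <==> u <= 6))


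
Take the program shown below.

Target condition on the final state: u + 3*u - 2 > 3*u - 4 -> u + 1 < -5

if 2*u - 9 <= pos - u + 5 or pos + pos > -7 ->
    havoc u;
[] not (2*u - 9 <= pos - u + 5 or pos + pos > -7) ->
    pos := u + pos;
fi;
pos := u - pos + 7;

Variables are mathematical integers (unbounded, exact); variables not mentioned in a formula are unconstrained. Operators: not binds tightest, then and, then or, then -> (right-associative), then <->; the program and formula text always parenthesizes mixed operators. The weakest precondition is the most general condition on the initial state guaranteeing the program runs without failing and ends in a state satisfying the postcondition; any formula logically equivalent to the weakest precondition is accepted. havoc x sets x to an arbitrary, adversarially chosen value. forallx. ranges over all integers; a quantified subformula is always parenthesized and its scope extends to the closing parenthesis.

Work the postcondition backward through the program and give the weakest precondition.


Working backward. After the program, the postcondition u + 3*u - 2 > 3*u - 4 -> u + 1 < -5 must hold; in canonical form it is u > -2 -> u < -6.
Before pos := u - pos + 7: u > -2 -> u < -6
Then branch requires forall u_1. (u_1 > -2 -> u_1 < -6); else branch requires u > -2 -> u < -6.
Before the if: ((3*u <= pos + 14 or 2*pos > -7) -> (forall u_1. (u_1 > -2 -> u_1 < -6))) and ((not (3*u <= pos + 14 or 2*pos > -7)) -> (u > -2 -> u < -6))
Answer: WP = ((3*u <= pos + 14 or 2*pos > -7) -> (forall u_1. (u_1 > -2 -> u_1 < -6))) and ((not (3*u <= pos + 14 or 2*pos > -7)) -> (u > -2 -> u < -6))


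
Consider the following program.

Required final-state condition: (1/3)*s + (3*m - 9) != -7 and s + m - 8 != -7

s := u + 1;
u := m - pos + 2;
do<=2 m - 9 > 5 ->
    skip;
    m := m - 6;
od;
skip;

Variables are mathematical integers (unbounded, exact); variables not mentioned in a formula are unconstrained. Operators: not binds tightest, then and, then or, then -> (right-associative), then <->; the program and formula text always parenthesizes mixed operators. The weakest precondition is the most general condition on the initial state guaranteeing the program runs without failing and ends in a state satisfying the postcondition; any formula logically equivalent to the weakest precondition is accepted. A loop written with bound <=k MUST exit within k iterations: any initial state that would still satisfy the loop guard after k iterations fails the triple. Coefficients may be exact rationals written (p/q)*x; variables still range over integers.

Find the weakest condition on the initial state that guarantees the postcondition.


Working backward. After the program, the postcondition (1/3)*s + (3*m - 9) != -7 and s + m - 8 != -7 must hold; in canonical form it is 3*m + (1/3)*s != 2 and m + s != 1.
Before skip: 3*m + (1/3)*s != 2 and m + s != 1
Before the loop (bound <=2), unroll the exhaustion recursion (WP_0 = exit-now case; WP_j = one more guarded iteration, up to j = 2):
  WP_0: (not (m > 14)) and 3*m + (1/3)*s != 2 and m + s != 1
  WP_1: (m > 14 -> ((not (m > 20)) and 3*m + (1/3)*s != 20 and m + s != 7)) and ((not (m > 14)) -> (3*m + (1/3)*s != 2 and m + s != 1))
  WP_2: (m > 14 -> ((m > 20 -> ((not (m > 26)) and 3*m + (1/3)*s != 38 and m + s != 13)) and ((not (m > 20)) -> (3*m + (1/3)*s != 20 and m + s != 7)))) and ((not (m > 14)) -> (3*m + (1/3)*s != 2 and m + s != 1))
So before the loop: (m > 14 -> ((m > 20 -> ((not (m > 26)) and 3*m + (1/3)*s != 38 and m + s != 13)) and ((not (m > 20)) -> (3*m + (1/3)*s != 20 and m + s != 7)))) and ((not (m > 14)) -> (3*m + (1/3)*s != 2 and m + s != 1))
Before u := m - pos + 2: (m > 14 -> ((m > 20 -> ((not (m > 26)) and 3*m + (1/3)*s != 38 and m + s != 13)) and ((not (m > 20)) -> (3*m + (1/3)*s != 20 and m + s != 7)))) and ((not (m > 14)) -> (3*m + (1/3)*s != 2 and m + s != 1))
Before s := u + 1: (m > 14 -> ((m > 20 -> ((not (m > 26)) and 3*m + (1/3)*u != 113/3 and m + u != 12)) and ((not (m > 20)) -> (3*m + (1/3)*u != 59/3 and m + u != 6)))) and ((not (m > 14)) -> (3*m + (1/3)*u != 5/3 and m + u != 0))
Answer: WP = (m > 14 -> ((m > 20 -> ((not (m > 26)) and 3*m + (1/3)*u != 113/3 and m + u != 12)) and ((not (m > 20)) -> (3*m + (1/3)*u != 59/3 and m + u != 6)))) and ((not (m > 14)) -> (3*m + (1/3)*u != 5/3 and m + u != 0))


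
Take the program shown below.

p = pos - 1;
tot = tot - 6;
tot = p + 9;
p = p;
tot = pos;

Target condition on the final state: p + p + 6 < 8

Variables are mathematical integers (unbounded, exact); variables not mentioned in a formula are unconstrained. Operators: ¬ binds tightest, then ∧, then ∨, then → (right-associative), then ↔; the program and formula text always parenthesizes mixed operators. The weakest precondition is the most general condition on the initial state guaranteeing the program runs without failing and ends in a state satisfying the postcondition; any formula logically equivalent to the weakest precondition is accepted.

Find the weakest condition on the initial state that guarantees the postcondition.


Working backward. After the program, the postcondition p + p + 6 < 8 must hold; in canonical form it is 2*p < 2.
Before tot := pos: 2*p < 2
Before p := p: 2*p < 2
Before tot := p + 9: 2*p < 2
Before tot := tot - 6: 2*p < 2
Before p := pos - 1: 2*pos < 4
Answer: WP = 2*pos < 4


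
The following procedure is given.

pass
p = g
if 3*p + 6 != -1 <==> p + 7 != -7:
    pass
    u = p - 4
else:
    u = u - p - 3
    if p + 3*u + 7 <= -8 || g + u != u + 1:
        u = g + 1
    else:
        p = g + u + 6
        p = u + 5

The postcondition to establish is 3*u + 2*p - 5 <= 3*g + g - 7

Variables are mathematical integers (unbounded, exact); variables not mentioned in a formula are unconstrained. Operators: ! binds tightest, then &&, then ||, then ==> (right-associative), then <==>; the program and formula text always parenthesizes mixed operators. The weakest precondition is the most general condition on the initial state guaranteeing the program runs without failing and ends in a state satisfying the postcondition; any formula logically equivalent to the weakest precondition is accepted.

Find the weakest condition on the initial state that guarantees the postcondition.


Working backward. After the program, the postcondition 3*u + 2*p - 5 <= 3*g + g - 7 must hold; in canonical form it is 2*p + 3*u <= 4*g - 2.
Then branch requires 5*p <= 4*g + 10; else branch requires ((3*u <= 2*p - 6 || g != 1) ==> 2*p <= g - 5) && ((!(3*u <= 2*p - 6 || g != 1)) ==> 5*u <= 4*g + 5*p + 3).
Before the if: ((3*p != -7 <==> p != -14) ==> 5*p <= 4*g + 10) && ((!(3*p != -7 <==> p != -14)) ==> (((3*u <= 2*p - 6 || g != 1) ==> 2*p <= g - 5) && ((!(3*u <= 2*p - 6 || g != 1)) ==> 5*u <= 4*g + 5*p + 3)))
Before p := g: ((3*g != -7 <==> g != -14) ==> g <= 10) && ((!(3*g != -7 <==> g != -14)) ==> (((3*u <= 2*g - 6 || g != 1) ==> g <= -5) && ((!(3*u <= 2*g - 6 || g != 1)) ==> 5*u <= 9*g + 3)))
Before skip: ((3*g != -7 <==> g != -14) ==> g <= 10) && ((!(3*g != -7 <==> g != -14)) ==> (((3*u <= 2*g - 6 || g != 1) ==> g <= -5) && ((!(3*u <= 2*g - 6 || g != 1)) ==> 5*u <= 9*g + 3)))
Answer: WP = ((3*g != -7 <==> g != -14) ==> g <= 10) && ((!(3*g != -7 <==> g != -14)) ==> (((3*u <= 2*g - 6 || g != 1) ==> g <= -5) && ((!(3*u <= 2*g - 6 || g != 1)) ==> 5*u <= 9*g + 3)))


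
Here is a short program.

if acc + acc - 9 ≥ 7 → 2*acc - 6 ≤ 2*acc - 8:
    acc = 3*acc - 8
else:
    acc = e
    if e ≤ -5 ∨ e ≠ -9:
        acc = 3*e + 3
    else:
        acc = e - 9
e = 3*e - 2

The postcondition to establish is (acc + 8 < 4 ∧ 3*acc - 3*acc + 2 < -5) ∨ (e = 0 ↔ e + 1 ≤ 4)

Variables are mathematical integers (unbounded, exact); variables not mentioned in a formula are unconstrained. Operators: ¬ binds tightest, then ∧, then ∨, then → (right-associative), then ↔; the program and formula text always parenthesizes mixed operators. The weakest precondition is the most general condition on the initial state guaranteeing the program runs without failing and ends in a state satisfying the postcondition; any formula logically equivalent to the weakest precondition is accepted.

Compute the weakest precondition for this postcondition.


Working backward. After the program, the postcondition (acc + 8 < 4 ∧ 3*acc - 3*acc + 2 < -5) ∨ (e = 0 ↔ e + 1 ≤ 4) must hold; in canonical form it is e = 0 ↔ e ≤ 3.
Before e := 3*e - 2: 3*e = 2 ↔ 3*e ≤ 5
Then branch requires 3*e = 2 ↔ 3*e ≤ 5; else branch requires ((e ≤ -5 ∨ e ≠ -9) → (3*e = 2 ↔ 3*e ≤ 5)) ∧ ((¬(e ≤ -5 ∨ e ≠ -9)) → (3*e = 2 ↔ 3*e ≤ 5)).
Before the if: ((¬(2*acc ≥ 16)) → (3*e = 2 ↔ 3*e ≤ 5)) ∧ (2*acc ≥ 16 → (((e ≤ -5 ∨ e ≠ -9) → (3*e = 2 ↔ 3*e ≤ 5)) ∧ ((¬(e ≤ -5 ∨ e ≠ -9)) → (3*e = 2 ↔ 3*e ≤ 5))))
Answer: WP = ((¬(2*acc ≥ 16)) → (3*e = 2 ↔ 3*e ≤ 5)) ∧ (2*acc ≥ 16 → (((e ≤ -5 ∨ e ≠ -9) → (3*e = 2 ↔ 3*e ≤ 5)) ∧ ((¬(e ≤ -5 ∨ e ≠ -9)) → (3*e = 2 ↔ 3*e ≤ 5))))


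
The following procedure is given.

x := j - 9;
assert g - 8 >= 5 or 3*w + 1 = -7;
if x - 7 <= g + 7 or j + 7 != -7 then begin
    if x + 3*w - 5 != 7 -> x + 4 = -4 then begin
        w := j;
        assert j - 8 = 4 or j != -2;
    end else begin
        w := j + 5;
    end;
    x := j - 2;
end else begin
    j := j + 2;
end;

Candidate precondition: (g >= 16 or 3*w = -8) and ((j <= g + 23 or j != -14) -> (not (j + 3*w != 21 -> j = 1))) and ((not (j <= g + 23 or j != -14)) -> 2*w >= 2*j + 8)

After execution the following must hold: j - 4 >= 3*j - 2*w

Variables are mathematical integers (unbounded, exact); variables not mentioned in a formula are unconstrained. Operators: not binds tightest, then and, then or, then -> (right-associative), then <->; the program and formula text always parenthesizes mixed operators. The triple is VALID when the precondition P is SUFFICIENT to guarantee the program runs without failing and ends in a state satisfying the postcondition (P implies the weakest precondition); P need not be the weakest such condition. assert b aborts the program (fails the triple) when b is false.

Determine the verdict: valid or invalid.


Working backward. After the program, the postcondition j - 4 >= 3*j - 2*w must hold; in canonical form it is 2*w >= 2*j + 4.
Then branch requires not (3*w + x != 12 -> x = -8); else branch requires 2*w >= 2*j + 8.
Before the if: ((x <= g + 14 or j != -14) -> (not (3*w + x != 12 -> x = -8))) and ((not (x <= g + 14 or j != -14)) -> 2*w >= 2*j + 8)
Before assert g - 8 >= 5 or 3*w + 1 = -7: (g >= 13 or 3*w = -8) and ((x <= g + 14 or j != -14) -> (not (3*w + x != 12 -> x = -8))) and ((not (x <= g + 14 or j != -14)) -> 2*w >= 2*j + 8)
Before x := j - 9: (g >= 13 or 3*w = -8) and ((j <= g + 23 or j != -14) -> (not (j + 3*w != 21 -> j = 1))) and ((not (j <= g + 23 or j != -14)) -> 2*w >= 2*j + 8)
The weakest precondition is (g >= 13 or 3*w = -8) and ((j <= g + 23 or j != -14) -> (not (j + 3*w != 21 -> j = 1))) and ((not (j <= g + 23 or j != -14)) -> 2*w >= 2*j + 8).
Check whether (g >= 16 or 3*w = -8) and ((j <= g + 23 or j != -14) -> (not (j + 3*w != 21 -> j = 1))) and ((not (j <= g + 23 or j != -14)) -> 2*w >= 2*j + 8) implies it.
Every state satisfying the precondition satisfies the weakest precondition: the implication holds.
Answer: valid


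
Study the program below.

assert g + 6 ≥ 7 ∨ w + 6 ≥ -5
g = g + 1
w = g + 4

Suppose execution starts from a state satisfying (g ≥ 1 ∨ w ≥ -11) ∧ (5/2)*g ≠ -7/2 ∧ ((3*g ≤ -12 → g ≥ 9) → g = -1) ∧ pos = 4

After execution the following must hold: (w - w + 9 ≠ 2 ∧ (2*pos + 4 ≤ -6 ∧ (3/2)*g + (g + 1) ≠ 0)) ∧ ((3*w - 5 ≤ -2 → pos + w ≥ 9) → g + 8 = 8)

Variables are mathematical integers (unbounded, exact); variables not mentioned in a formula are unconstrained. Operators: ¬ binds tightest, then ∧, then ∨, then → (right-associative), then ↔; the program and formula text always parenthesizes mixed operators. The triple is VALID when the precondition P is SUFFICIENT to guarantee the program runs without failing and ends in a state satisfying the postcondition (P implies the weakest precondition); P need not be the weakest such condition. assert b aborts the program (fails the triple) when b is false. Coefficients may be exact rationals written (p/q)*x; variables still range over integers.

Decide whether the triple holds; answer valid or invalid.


Working backward. After the program, the postcondition (w - w + 9 ≠ 2 ∧ (2*pos + 4 ≤ -6 ∧ (3/2)*g + (g + 1) ≠ 0)) ∧ ((3*w - 5 ≤ -2 → pos + w ≥ 9) → g + 8 = 8) must hold; in canonical form it is 2*pos ≤ -10 ∧ (5/2)*g ≠ -1 ∧ ((3*w ≤ 3 → pos + w ≥ 9) → g = 0).
Before w := g + 4: 2*pos ≤ -10 ∧ (5/2)*g ≠ -1 ∧ ((3*g ≤ -9 → g + pos ≥ 5) → g = 0)
Before g := g + 1: 2*pos ≤ -10 ∧ (5/2)*g ≠ -7/2 ∧ ((3*g ≤ -12 → g + pos ≥ 4) → g = -1)
Before assert g + 6 ≥ 7 ∨ w + 6 ≥ -5: (g ≥ 1 ∨ w ≥ -11) ∧ 2*pos ≤ -10 ∧ (5/2)*g ≠ -7/2 ∧ ((3*g ≤ -12 → g + pos ≥ 4) → g = -1)
The weakest precondition is (g ≥ 1 ∨ w ≥ -11) ∧ 2*pos ≤ -10 ∧ (5/2)*g ≠ -7/2 ∧ ((3*g ≤ -12 → g + pos ≥ 4) → g = -1).
Check whether (g ≥ 1 ∨ w ≥ -11) ∧ (5/2)*g ≠ -7/2 ∧ ((3*g ≤ -12 → g ≥ 9) → g = -1) ∧ pos = 4 implies it.
Countermodel: at the initial state g = -4, pos = 4, w = -11, the precondition holds but the weakest precondition fails.
Answer: invalid


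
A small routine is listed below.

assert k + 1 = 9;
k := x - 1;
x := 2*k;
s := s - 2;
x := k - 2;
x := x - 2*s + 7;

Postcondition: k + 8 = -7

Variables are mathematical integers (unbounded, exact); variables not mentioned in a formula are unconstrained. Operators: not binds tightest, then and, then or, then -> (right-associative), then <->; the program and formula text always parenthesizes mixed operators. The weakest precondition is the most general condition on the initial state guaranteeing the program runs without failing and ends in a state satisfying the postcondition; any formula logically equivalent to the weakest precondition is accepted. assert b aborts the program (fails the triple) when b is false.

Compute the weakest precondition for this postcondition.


Working backward. After the program, the postcondition k + 8 = -7 must hold; in canonical form it is k = -15.
Before x := x - 2*s + 7: k = -15
Before x := k - 2: k = -15
Before s := s - 2: k = -15
Before x := 2*k: k = -15
Before k := x - 1: x = -14
Before assert k + 1 = 9: k = 8 and x = -14
Answer: WP = k = 8 and x = -14


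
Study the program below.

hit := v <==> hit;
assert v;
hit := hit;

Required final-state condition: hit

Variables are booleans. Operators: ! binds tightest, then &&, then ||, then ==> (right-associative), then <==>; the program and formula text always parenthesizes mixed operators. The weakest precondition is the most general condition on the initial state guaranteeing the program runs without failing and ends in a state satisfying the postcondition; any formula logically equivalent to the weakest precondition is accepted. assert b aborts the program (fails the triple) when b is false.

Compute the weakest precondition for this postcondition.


Working backward. After the program, hit must hold.
Before hit := hit: hit
Before assert v: v && hit
Before hit := v <==> hit: v && (v <==> hit)
Answer: WP = v && (v <==> hit)


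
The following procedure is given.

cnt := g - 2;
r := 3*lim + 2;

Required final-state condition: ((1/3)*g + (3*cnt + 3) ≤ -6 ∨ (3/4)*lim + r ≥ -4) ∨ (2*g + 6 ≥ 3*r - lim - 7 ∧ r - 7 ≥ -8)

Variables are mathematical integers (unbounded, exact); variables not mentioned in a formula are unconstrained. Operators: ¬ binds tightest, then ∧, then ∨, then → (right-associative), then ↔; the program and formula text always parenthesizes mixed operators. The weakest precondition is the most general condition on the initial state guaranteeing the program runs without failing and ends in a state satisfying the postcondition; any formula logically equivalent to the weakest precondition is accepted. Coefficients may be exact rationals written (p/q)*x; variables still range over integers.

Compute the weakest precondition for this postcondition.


Working backward. After the program, the postcondition ((1/3)*g + (3*cnt + 3) ≤ -6 ∨ (3/4)*lim + r ≥ -4) ∨ (2*g + 6 ≥ 3*r - lim - 7 ∧ r - 7 ≥ -8) must hold; in canonical form it is 3*cnt + (1/3)*g ≤ -9 ∨ (3/4)*lim + r ≥ -4 ∨ (2*g + lim ≥ 3*r - 13 ∧ r ≥ -1).
Before r := 3*lim + 2: 3*cnt + (1/3)*g ≤ -9 ∨ (15/4)*lim ≥ -6 ∨ (2*g ≥ 8*lim - 7 ∧ 3*lim ≥ -3)
Before cnt := g - 2: (10/3)*g ≤ -3 ∨ (15/4)*lim ≥ -6 ∨ (2*g ≥ 8*lim - 7 ∧ 3*lim ≥ -3)
Answer: WP = (10/3)*g ≤ -3 ∨ (15/4)*lim ≥ -6 ∨ (2*g ≥ 8*lim - 7 ∧ 3*lim ≥ -3)


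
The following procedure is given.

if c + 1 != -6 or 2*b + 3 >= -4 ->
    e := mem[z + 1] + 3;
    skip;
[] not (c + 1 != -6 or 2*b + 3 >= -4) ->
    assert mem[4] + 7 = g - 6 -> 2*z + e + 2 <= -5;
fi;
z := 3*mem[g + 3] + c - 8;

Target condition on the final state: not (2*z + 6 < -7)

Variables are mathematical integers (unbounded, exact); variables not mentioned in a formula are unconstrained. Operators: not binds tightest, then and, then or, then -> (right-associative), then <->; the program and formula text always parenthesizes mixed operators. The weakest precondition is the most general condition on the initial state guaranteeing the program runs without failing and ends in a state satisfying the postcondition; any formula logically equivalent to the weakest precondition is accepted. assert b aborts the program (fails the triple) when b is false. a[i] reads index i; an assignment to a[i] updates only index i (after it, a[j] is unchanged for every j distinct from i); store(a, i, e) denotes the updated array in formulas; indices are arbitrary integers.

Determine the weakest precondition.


Working backward. After the program, the postcondition not (2*z + 6 < -7) must hold; in canonical form it is not (2*z < -13).
Before z := 3*mem[g + 3] + c - 8: not (6*mem[g + 3] + 2*c < 3)
Then branch requires not (6*mem[g + 3] + 2*c < 3); else branch requires (mem[4] = g - 13 -> e + 2*z <= -7) and (not (6*mem[g + 3] + 2*c < 3)).
Before the if: ((c != -7 or 2*b >= -7) -> (not (6*mem[g + 3] + 2*c < 3))) and ((not (c != -7 or 2*b >= -7)) -> ((mem[4] = g - 13 -> e + 2*z <= -7) and (not (6*mem[g + 3] + 2*c < 3))))
Answer: WP = ((c != -7 or 2*b >= -7) -> (not (6*mem[g + 3] + 2*c < 3))) and ((not (c != -7 or 2*b >= -7)) -> ((mem[4] = g - 13 -> e + 2*z <= -7) and (not (6*mem[g + 3] + 2*c < 3))))
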